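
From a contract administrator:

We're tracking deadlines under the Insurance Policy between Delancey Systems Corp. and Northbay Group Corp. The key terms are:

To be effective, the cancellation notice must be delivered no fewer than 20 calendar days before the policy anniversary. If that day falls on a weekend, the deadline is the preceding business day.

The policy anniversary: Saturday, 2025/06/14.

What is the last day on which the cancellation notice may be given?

2025/05/23

2025/06/14 minus 20 days is 2025/05/25. That is a Sunday, so the deadline moves back to Friday, 2025/05/23.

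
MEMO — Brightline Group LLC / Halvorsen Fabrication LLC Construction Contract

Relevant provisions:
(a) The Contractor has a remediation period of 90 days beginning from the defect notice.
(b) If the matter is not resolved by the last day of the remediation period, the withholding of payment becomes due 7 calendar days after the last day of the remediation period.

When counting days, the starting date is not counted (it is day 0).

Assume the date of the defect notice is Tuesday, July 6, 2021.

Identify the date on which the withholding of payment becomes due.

October 11, 2021

Adding 90 calendar days to July 6, 2021 gives October 4, 2021, which is the last day of the remediation period.
The date on which the withholding of payment becomes due: 7 calendar days after October 4, 2021 is October 11, 2021.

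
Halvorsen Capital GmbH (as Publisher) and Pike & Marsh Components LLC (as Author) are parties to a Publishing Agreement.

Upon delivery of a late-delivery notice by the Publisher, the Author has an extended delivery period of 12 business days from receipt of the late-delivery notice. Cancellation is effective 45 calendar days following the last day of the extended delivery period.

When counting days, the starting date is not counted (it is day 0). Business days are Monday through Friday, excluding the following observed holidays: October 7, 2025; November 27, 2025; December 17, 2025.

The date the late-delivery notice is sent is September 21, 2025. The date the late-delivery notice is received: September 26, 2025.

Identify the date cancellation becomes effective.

November 29, 2025

The last day of the extended delivery period: 12 business days after Friday, September 26, 2025, skipping weekends and the listed holiday on Oct 7 — Sep 29, Sep 30, Oct 1, Oct 2, …, Oct 13, Oct 14, Oct 15 — lands on Wednesday, October 15, 2025.
The date cancellation becomes effective: October 15, 2025 + 45 days = November 29, 2025.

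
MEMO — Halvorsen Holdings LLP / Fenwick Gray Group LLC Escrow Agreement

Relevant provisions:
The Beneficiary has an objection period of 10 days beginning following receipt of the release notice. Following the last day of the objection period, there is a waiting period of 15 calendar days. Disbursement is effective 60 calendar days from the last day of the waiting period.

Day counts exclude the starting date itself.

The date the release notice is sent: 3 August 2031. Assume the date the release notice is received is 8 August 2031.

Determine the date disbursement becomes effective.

1 November 2031

The last day of the objection period: 8 August 2031 + 10 days = 18 August 2031.
The last day of the waiting period: 15 calendar days after 18 August 2031 is 2 September 2031.
The date disbursement becomes effective: 60 calendar days after 2 September 2031 is 1 November 2031.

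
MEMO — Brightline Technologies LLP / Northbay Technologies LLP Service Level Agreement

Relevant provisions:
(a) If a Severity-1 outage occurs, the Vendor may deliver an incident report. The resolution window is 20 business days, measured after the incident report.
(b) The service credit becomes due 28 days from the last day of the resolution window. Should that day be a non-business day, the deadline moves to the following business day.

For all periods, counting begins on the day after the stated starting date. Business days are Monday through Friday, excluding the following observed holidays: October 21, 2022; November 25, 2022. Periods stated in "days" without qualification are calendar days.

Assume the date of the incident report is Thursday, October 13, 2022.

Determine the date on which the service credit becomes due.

December 9, 2022

From Thursday, October 13, 2022, 20 business days (Oct 14, Oct 17, Oct 18, Oct 19, …, Nov 9, Nov 10, Nov 11, skipping weekends and the listed holiday on Oct 21) brings us to Friday, November 11, 2022, which is the last day of the resolution window.
Adding 28 calendar days to November 11, 2022 gives December 9, 2022, which is the date on which the service credit becomes due. December 9, 2022 is a Friday and is not a listed holiday, so no roll-forward applies.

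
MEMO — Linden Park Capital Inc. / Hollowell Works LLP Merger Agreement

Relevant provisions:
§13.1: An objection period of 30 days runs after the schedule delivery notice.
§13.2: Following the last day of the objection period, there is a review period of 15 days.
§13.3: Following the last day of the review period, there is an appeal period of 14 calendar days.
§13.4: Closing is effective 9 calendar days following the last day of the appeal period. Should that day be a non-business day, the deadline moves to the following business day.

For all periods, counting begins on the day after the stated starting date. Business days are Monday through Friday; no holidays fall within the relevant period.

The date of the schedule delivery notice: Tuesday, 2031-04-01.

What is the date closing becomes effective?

Adding 30 calendar days to 2031-04-01 gives 2031-05-01, which is the last day of the objection period.
The last day of the review period: 15 calendar days after 2031-05-01 is 2031-05-16.
Adding 14 calendar days to 2031-05-16 gives 2031-05-30, which is the last day of the appeal period.
The date closing becomes effective: 2031-05-30 + 9 days = 2031-06-08. That falls on a Sunday, so it rolls to the next business day, Monday, 2031-06-09.

2031-06-09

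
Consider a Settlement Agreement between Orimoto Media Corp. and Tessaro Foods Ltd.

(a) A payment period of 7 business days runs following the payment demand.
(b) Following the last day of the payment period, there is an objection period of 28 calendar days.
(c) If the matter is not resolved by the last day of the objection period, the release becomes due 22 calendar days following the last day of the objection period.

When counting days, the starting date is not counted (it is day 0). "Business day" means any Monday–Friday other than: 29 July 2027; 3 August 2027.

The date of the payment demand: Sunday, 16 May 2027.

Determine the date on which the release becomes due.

From Sunday, 16 May 2027, 7 business days (May 17, May 18, May 19, May 20, May 21, May 24, May 25, skipping weekends) brings us to Tuesday, 25 May 2027, which is the last day of the payment period.
The last day of the objection period: 28 calendar days after 25 May 2027 is 22 June 2027.
The date on which the release becomes due: 22 calendar days after 22 June 2027 is 14 July 2027.

14 July 2027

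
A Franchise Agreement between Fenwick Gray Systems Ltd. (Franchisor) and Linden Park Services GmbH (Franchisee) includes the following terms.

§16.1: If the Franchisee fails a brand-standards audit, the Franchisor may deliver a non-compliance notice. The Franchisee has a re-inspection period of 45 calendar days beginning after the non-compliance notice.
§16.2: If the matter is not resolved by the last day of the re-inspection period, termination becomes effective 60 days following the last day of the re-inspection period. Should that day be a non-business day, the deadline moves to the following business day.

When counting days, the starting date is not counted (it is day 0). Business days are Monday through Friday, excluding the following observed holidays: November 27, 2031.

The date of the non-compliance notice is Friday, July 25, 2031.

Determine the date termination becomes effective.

November 7, 2031

The last day of the re-inspection period: 45 calendar days after July 25, 2031 is September 8, 2031.
Adding 60 calendar days to September 8, 2031 gives November 7, 2031, which is the date termination becomes effective. November 7, 2031 is a Friday and is not a listed holiday, so no roll-forward applies.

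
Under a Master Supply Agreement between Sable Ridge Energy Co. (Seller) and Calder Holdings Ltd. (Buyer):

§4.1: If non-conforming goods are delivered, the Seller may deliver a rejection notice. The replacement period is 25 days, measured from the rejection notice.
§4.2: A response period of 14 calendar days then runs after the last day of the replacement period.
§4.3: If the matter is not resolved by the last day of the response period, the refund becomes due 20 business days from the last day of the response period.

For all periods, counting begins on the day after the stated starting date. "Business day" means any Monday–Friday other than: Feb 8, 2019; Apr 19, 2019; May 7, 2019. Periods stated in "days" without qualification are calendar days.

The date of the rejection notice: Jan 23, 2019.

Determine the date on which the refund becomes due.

Mar 29, 2019

The last day of the replacement period: 25 calendar days after Jan 23, 2019 is Feb 17, 2019.
Adding 14 calendar days to Feb 17, 2019 gives Mar 3, 2019, which is the last day of the response period.
The date on which the refund becomes due: 20 business days after Sunday, Mar 3, 2019, skipping weekends — Mar 4, Mar 5, Mar 6, Mar 7, …, Mar 27, Mar 28, Mar 29 — lands on Friday, Mar 29, 2019.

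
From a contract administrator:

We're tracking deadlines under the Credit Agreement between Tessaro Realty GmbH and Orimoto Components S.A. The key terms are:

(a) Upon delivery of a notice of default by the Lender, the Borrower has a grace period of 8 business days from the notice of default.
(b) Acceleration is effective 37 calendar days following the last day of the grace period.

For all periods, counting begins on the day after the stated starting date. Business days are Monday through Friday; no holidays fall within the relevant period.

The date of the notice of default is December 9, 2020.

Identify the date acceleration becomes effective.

The last day of the grace period: counting 8 business days from Wednesday, December 9, 2020 (Dec 10, Dec 11, Dec 14, Dec 15, Dec 16, Dec 17, Dec 18, Dec 21, skipping weekends) reaches Monday, December 21, 2020.
Adding 37 calendar days to December 21, 2020 gives January 27, 2021, which is the date acceleration becomes effective.

January 27, 2021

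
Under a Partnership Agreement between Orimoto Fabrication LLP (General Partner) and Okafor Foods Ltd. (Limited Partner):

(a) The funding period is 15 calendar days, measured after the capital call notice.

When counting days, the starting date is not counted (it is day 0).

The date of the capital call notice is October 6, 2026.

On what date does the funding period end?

Adding 15 calendar days to October 6, 2026 gives October 21, 2026, which is the last day of the funding period.

October 21, 2026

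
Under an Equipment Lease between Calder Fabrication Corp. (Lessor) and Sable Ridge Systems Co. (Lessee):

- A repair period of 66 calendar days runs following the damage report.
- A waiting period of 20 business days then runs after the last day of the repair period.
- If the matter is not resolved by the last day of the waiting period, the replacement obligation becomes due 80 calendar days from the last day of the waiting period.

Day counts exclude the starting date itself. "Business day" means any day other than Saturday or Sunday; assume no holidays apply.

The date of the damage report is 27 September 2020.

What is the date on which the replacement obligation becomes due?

Adding 66 calendar days to 27 September 2020 gives 2 December 2020, which is the last day of the repair period.
The last day of the waiting period: counting 20 business days from Wednesday, 2 December 2020 (Dec 3, Dec 4, Dec 7, Dec 8, …, Dec 28, Dec 29, Dec 30, skipping weekends) reaches Wednesday, 30 December 2020.
The date on which the replacement obligation becomes due: 30 December 2020 + 80 days = 20 March 2021.

20 March 2021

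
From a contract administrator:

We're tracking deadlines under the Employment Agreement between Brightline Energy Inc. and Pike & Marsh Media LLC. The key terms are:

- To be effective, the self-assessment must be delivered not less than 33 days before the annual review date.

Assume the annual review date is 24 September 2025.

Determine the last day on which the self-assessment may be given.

24 September 2025 minus 33 days is 22 August 2025.

22 August 2025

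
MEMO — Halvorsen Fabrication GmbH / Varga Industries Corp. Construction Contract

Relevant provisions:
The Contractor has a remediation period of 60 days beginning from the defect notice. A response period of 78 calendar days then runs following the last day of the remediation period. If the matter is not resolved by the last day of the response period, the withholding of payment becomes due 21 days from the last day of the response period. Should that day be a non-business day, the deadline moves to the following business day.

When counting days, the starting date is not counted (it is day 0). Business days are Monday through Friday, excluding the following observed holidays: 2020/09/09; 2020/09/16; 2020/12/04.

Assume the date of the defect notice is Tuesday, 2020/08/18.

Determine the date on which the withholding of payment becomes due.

2021/01/25

The last day of the remediation period: 60 calendar days after 2020/08/18 is 2020/10/17.
The last day of the response period: 78 calendar days after 2020/10/17 is 2021/01/03.
The date on which the withholding of payment becomes due: 21 calendar days after 2021/01/03 is 2021/01/24. That falls on a Sunday, so it rolls to the next business day, Monday, 2021/01/25.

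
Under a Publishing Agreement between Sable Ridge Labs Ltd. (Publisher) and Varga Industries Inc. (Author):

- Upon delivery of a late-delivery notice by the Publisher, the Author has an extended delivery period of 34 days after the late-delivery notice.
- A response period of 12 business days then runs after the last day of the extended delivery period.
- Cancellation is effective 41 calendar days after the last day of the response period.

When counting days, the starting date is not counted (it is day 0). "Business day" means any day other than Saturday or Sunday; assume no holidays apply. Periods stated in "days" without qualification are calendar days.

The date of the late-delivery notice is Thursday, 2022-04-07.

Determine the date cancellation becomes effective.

The last day of the extended delivery period: 34 calendar days after 2022-04-07 is 2022-05-11.
The last day of the response period: 12 business days after Wednesday, 2022-05-11, skipping weekends — May 12, May 13, May 16, May 17, …, May 25, May 26, May 27 — lands on Friday, 2022-05-27.
The date cancellation becomes effective: 41 calendar days after 2022-05-27 is 2022-07-07.

2022-07-07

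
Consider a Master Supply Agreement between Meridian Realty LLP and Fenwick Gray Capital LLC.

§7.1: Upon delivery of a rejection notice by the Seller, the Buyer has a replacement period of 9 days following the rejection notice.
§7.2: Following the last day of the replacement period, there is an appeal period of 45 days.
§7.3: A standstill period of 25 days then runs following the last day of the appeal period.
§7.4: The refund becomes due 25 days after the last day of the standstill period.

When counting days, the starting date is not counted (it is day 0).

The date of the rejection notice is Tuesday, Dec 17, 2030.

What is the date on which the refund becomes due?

Adding 9 calendar days to Dec 17, 2030 gives Dec 26, 2030, which is the last day of the replacement period.
The last day of the appeal period: 45 calendar days after Dec 26, 2030 is Feb 9, 2031.
The last day of the standstill period: Feb 9, 2031 + 25 days = Mar 6, 2031.
The date on which the refund becomes due: 25 calendar days after Mar 6, 2031 is Mar 31, 2031.

Mar 31, 2031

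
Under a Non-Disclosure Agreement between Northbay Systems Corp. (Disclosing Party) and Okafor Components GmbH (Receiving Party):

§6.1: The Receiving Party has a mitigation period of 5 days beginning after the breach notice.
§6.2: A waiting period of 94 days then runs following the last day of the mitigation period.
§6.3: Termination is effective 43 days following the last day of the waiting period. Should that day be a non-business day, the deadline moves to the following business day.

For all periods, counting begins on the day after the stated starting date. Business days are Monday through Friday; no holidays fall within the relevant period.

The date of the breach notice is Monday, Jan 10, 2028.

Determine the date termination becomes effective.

Adding 5 calendar days to Jan 10, 2028 gives Jan 15, 2028, which is the last day of the mitigation period.
The last day of the waiting period: Jan 15, 2028 + 94 days = Apr 18, 2028.
Adding 43 calendar days to Apr 18, 2028 gives May 31, 2028, which is the date termination becomes effective. May 31, 2028 is a Wednesday, so no roll-forward applies.

May 31, 2028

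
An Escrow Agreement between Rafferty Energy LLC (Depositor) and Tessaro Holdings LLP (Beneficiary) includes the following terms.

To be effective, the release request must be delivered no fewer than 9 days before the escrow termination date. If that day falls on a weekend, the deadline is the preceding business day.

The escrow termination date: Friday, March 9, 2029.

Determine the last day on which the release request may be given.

February 28, 2029

March 9, 2029 minus 9 days is February 28, 2029. That is a Wednesday, so no adjustment is needed.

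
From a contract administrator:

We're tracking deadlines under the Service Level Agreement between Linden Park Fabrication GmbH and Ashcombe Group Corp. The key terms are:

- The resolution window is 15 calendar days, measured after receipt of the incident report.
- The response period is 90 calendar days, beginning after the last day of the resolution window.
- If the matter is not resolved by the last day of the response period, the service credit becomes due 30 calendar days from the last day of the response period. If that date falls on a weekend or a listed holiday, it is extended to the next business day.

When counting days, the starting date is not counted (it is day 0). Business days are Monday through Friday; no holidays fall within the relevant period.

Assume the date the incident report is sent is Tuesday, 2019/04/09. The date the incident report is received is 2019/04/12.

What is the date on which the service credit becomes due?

2019/08/26

Adding 15 calendar days to 2019/04/12 gives 2019/04/27, which is the last day of the resolution window.
The last day of the response period: 90 calendar days after 2019/04/27 is 2019/07/26.
Adding 30 calendar days to 2019/07/26 gives 2019/08/25, which is the date on which the service credit becomes due. That falls on a Sunday, so it rolls to the next business day, Monday, 2019/08/26.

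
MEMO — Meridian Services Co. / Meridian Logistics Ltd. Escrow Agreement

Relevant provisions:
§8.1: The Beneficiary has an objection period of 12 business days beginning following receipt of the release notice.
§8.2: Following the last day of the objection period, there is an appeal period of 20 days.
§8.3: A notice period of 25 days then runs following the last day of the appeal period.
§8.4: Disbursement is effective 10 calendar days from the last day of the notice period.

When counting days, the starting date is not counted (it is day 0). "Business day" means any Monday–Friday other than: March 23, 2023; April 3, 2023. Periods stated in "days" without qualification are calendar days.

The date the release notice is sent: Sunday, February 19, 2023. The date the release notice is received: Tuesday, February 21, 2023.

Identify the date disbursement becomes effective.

May 3, 2023

The last day of the objection period: counting 12 business days from Tuesday, February 21, 2023 (Feb 22, Feb 23, Feb 24, Feb 27, …, Mar 7, Mar 8, Mar 9, skipping weekends) reaches Thursday, March 9, 2023.
The last day of the appeal period: March 9, 2023 + 20 days = March 29, 2023.
Adding 25 calendar days to March 29, 2023 gives April 23, 2023, which is the last day of the notice period.
Adding 10 calendar days to April 23, 2023 gives May 3, 2023, which is the date disbursement becomes effective.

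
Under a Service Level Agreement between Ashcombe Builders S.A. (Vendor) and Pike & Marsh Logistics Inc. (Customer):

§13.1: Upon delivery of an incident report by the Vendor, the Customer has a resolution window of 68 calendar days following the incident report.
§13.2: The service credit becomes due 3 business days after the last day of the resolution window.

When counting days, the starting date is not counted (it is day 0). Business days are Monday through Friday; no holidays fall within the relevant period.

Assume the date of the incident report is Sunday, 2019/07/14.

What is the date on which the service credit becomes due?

2019/09/25

The last day of the resolution window: 2019/07/14 + 68 days = 2019/09/20.
From Friday, 2019/09/20, 3 business days (Sep 23, Sep 24, Sep 25, skipping weekends) brings us to Wednesday, 2019/09/25, which is the date on which the service credit becomes due.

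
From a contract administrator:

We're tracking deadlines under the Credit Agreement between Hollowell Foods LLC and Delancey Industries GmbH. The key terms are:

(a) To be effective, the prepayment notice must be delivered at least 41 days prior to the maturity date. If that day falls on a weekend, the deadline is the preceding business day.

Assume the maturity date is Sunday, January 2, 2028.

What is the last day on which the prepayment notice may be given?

Counting back 41 calendar days from January 2, 2028 gives November 22, 2027. That is a Monday, so no adjustment is needed.

November 22, 2027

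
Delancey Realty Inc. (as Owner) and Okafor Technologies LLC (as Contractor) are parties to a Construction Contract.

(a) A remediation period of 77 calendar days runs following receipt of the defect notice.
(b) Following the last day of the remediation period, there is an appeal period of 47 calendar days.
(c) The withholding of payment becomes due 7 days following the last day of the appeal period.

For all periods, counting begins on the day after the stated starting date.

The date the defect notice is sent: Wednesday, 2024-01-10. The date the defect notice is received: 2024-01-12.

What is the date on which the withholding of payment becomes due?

The last day of the remediation period: 2024-01-12 + 77 days = 2024-03-29.
The last day of the appeal period: 47 calendar days after 2024-03-29 is 2024-05-15.
Adding 7 calendar days to 2024-05-15 gives 2024-05-22, which is the date on which the withholding of payment becomes due.

2024-05-22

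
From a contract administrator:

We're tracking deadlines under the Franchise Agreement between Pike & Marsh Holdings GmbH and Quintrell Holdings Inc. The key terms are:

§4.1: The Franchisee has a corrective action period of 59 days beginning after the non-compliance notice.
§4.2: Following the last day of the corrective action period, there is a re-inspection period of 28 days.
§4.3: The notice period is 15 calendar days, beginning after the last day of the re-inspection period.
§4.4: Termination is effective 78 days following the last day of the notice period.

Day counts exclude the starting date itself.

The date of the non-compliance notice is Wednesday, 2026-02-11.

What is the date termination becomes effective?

2026-08-10

The last day of the corrective action period: 2026-02-11 + 59 days = 2026-04-11.
The last day of the re-inspection period: 28 calendar days after 2026-04-11 is 2026-05-09.
The last day of the notice period: 15 calendar days after 2026-05-09 is 2026-05-24.
The date termination becomes effective: 2026-05-24 + 78 days = 2026-08-10.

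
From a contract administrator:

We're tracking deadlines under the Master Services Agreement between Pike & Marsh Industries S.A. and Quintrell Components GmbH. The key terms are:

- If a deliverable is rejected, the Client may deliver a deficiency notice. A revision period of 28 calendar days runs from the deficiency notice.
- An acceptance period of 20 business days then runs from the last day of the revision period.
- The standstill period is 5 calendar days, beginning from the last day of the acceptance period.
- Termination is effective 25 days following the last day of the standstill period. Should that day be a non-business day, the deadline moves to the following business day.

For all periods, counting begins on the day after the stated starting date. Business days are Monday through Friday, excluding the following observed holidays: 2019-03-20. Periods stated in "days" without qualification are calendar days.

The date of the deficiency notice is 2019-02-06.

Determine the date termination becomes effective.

2019-05-06

The last day of the revision period: 28 calendar days after 2019-02-06 is 2019-03-06.
From Wednesday, 2019-03-06, 20 business days (Mar 7, Mar 8, Mar 11, Mar 12, …, Apr 2, Apr 3, Apr 4, skipping weekends and the listed holiday on Mar 20) brings us to Thursday, 2019-04-04, which is the last day of the acceptance period.
The last day of the standstill period: 5 calendar days after 2019-04-04 is 2019-04-09.
The date termination becomes effective: 2019-04-09 + 25 days = 2019-05-04. That falls on a Saturday, so it rolls to the next business day, Monday, 2019-05-06.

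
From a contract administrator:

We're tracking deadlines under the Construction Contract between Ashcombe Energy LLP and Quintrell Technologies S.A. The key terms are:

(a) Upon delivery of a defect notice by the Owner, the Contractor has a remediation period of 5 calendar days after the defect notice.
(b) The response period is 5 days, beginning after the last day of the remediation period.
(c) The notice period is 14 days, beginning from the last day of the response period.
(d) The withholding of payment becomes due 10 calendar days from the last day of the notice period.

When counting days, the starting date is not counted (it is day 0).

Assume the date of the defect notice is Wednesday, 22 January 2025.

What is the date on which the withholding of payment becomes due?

25 February 2025

The last day of the remediation period: 22 January 2025 + 5 days = 27 January 2025.
Adding 5 calendar days to 27 January 2025 gives 1 February 2025, which is the last day of the response period.
The last day of the notice period: 1 February 2025 + 14 days = 15 February 2025.
The date on which the withholding of payment becomes due: 10 calendar days after 15 February 2025 is 25 February 2025.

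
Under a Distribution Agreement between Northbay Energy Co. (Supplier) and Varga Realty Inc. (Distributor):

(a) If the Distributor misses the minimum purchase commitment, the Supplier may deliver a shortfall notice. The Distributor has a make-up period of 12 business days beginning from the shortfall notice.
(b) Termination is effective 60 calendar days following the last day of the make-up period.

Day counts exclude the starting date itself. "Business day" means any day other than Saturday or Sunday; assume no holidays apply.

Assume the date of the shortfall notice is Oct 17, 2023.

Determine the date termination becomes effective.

Jan 1, 2024

The last day of the make-up period: 12 business days after Tuesday, Oct 17, 2023, skipping weekends — Oct 18, Oct 19, Oct 20, Oct 23, …, Oct 31, Nov 1, Nov 2 — lands on Thursday, Nov 2, 2023.
The date termination becomes effective: 60 calendar days after Nov 2, 2023 is Jan 1, 2024.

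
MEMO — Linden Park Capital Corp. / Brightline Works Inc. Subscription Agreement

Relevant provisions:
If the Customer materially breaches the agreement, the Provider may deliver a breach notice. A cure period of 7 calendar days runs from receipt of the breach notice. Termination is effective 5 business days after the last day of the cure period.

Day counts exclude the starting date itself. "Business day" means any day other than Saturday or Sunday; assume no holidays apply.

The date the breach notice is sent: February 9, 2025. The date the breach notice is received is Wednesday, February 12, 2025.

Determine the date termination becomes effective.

The last day of the cure period: February 12, 2025 + 7 days = February 19, 2025.
The date termination becomes effective: 5 business days after Wednesday, February 19, 2025, skipping weekends — Feb 20, Feb 21, Feb 24, Feb 25, Feb 26 — lands on Wednesday, February 26, 2025.

February 26, 2025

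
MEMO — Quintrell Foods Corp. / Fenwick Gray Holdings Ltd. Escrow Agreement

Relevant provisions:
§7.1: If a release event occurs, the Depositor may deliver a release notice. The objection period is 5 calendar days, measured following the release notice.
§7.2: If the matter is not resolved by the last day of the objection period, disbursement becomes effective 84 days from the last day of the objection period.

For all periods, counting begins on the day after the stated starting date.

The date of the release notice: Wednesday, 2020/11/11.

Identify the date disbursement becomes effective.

The last day of the objection period: 5 calendar days after 2020/11/11 is 2020/11/16.
The date disbursement becomes effective: 2020/11/16 + 84 days = 2021/02/08.

2021/02/08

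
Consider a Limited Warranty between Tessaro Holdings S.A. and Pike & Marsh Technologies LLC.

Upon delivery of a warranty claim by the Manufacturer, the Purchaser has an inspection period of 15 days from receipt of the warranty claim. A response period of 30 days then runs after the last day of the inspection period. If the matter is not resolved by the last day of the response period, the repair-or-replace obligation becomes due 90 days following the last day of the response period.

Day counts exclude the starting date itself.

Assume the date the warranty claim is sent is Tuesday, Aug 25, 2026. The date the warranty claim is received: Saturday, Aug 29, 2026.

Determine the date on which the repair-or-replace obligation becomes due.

The last day of the inspection period: Aug 29, 2026 + 15 days = Sep 13, 2026.
The last day of the response period: 30 calendar days after Sep 13, 2026 is Oct 13, 2026.
The date on which the repair-or-replace obligation becomes due: 90 calendar days after Oct 13, 2026 is Jan 11, 2027.

Jan 11, 2027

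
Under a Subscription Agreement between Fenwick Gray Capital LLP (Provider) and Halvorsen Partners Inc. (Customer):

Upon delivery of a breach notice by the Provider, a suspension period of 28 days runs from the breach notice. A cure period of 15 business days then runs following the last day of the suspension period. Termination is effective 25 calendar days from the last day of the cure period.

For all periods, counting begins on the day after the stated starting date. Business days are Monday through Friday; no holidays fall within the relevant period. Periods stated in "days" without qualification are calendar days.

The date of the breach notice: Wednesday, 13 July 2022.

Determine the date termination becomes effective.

25 September 2022

Adding 28 calendar days to 13 July 2022 gives 10 August 2022, which is the last day of the suspension period.
The last day of the cure period: 15 business days after Wednesday, 10 August 2022, skipping weekends — Aug 11, Aug 12, Aug 15, Aug 16, …, Aug 29, Aug 30, Aug 31 — lands on Wednesday, 31 August 2022.
Adding 25 calendar days to 31 August 2022 gives 25 September 2022, which is the date termination becomes effective.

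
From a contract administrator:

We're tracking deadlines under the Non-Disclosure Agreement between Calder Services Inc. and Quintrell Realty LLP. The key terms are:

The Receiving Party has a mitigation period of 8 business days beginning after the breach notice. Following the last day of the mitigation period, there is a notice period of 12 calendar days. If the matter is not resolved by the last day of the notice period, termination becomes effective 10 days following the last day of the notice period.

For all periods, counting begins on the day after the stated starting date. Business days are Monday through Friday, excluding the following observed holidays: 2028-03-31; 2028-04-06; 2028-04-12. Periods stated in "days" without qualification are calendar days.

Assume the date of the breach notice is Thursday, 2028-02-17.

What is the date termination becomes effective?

The last day of the mitigation period: counting 8 business days from Thursday, 2028-02-17 (Feb 18, Feb 21, Feb 22, Feb 23, Feb 24, Feb 25, Feb 28, Feb 29, skipping weekends) reaches Tuesday, 2028-02-29.
The last day of the notice period: 12 calendar days after 2028-02-29 is 2028-03-12.
The date termination becomes effective: 2028-03-12 + 10 days = 2028-03-22.

2028-03-22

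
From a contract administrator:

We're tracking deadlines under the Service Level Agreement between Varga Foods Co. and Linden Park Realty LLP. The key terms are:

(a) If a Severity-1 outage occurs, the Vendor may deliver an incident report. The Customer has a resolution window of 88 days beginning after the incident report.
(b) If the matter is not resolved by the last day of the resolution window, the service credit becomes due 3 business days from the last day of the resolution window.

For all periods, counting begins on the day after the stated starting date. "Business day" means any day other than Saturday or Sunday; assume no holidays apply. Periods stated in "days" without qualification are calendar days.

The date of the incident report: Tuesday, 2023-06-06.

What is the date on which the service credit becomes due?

2023-09-06

The last day of the resolution window: 2023-06-06 + 88 days = 2023-09-02.
The date on which the service credit becomes due: counting 3 business days from Saturday, 2023-09-02 (Sep 4, Sep 5, Sep 6, skipping weekends) reaches Wednesday, 2023-09-06.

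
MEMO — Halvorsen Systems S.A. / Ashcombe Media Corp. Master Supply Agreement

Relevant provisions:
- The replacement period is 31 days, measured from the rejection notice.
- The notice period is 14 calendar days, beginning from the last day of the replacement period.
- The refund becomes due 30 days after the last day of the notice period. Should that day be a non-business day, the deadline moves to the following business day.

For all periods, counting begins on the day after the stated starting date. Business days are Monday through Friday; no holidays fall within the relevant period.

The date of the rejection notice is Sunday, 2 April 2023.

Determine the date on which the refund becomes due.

Adding 31 calendar days to 2 April 2023 gives 3 May 2023, which is the last day of the replacement period.
Adding 14 calendar days to 3 May 2023 gives 17 May 2023, which is the last day of the notice period.
Adding 30 calendar days to 17 May 2023 gives 16 June 2023, which is the date on which the refund becomes due. 16 June 2023 is a Friday, so no roll-forward applies.

16 June 2023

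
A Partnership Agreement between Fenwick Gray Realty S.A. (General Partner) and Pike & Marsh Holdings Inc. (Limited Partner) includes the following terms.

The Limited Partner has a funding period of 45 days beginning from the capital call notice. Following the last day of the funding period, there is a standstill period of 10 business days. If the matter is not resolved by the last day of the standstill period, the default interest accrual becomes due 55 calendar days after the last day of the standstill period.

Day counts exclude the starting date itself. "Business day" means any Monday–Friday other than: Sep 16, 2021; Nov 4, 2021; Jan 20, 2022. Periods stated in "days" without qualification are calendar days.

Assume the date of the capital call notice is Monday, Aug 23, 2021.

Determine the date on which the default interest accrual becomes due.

Dec 15, 2021

The last day of the funding period: Aug 23, 2021 + 45 days = Oct 7, 2021.
The last day of the standstill period: counting 10 business days from Thursday, Oct 7, 2021 (Oct 8, Oct 11, Oct 12, Oct 13, Oct 14, Oct 15, Oct 18, Oct 19, Oct 20, Oct 21, skipping weekends) reaches Thursday, Oct 21, 2021.
The date on which the default interest accrual becomes due: 55 calendar days after Oct 21, 2021 is Dec 15, 2021.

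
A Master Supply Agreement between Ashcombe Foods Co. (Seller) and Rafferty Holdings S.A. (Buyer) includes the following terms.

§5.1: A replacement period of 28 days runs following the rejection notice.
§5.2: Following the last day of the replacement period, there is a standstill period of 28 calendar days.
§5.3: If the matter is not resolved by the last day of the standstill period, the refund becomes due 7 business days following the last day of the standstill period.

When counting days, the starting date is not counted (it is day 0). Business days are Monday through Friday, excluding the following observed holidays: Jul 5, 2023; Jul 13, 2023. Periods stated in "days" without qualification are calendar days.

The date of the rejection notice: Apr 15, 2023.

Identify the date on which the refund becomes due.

Jun 20, 2023

The last day of the replacement period: Apr 15, 2023 + 28 days = May 13, 2023.
The last day of the standstill period: 28 calendar days after May 13, 2023 is Jun 10, 2023.
From Saturday, Jun 10, 2023, 7 business days (Jun 12, Jun 13, Jun 14, Jun 15, Jun 16, Jun 19, Jun 20, skipping weekends) brings us to Tuesday, Jun 20, 2023, which is the date on which the refund becomes due.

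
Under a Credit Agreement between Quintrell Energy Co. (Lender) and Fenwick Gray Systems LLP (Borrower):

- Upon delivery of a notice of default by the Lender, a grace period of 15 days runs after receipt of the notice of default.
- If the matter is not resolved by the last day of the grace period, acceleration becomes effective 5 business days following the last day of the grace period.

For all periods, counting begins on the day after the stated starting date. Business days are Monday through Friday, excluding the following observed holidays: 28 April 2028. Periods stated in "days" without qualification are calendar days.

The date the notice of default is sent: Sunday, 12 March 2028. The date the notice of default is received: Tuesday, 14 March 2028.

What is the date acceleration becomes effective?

5 April 2028

The last day of the grace period: 14 March 2028 + 15 days = 29 March 2028.
From Wednesday, 29 March 2028, 5 business days (Mar 30, Mar 31, Apr 3, Apr 4, Apr 5, skipping weekends) brings us to Wednesday, 5 April 2028, which is the date acceleration becomes effective.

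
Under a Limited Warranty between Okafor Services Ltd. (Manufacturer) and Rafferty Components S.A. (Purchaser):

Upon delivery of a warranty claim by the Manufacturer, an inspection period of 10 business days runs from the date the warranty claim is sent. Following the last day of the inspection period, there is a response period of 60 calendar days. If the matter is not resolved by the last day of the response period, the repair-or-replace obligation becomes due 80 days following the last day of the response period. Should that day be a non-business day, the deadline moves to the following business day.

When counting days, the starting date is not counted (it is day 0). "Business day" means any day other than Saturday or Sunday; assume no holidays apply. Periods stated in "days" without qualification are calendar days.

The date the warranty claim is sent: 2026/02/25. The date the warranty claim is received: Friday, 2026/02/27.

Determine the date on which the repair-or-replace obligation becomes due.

2026/07/29

The last day of the inspection period: 10 business days after Wednesday, 2026/02/25, skipping weekends — Feb 26, Feb 27, Mar 2, Mar 3, Mar 4, Mar 5, Mar 6, Mar 9, Mar 10, Mar 11 — lands on Wednesday, 2026/03/11.
The last day of the response period: 60 calendar days after 2026/03/11 is 2026/05/10.
Adding 80 calendar days to 2026/05/10 gives 2026/07/29, which is the date on which the repair-or-replace obligation becomes due. 2026/07/29 is a Wednesday, so no roll-forward applies.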